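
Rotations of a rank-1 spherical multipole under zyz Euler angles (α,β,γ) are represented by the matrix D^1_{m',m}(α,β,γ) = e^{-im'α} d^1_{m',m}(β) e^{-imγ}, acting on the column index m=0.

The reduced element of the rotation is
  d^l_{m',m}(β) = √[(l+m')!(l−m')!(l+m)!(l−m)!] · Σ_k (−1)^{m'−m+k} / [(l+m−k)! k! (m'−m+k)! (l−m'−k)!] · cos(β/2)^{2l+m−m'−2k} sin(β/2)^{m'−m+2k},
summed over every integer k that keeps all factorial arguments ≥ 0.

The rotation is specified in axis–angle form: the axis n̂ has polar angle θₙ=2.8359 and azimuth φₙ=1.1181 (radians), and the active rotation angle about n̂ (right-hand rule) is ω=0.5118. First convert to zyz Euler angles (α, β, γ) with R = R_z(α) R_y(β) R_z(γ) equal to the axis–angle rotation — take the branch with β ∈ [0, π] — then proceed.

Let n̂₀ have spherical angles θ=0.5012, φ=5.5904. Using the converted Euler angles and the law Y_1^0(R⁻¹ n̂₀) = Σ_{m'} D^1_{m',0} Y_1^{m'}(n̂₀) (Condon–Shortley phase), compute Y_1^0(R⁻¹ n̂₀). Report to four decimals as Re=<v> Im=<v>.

Re=0.4592 Im=0.0000

Axis–angle → zyz. n̂ = (sinθₙcosφₙ, sinθₙsinφₙ, cosθₙ) = (+0.131635, +0.270639, -0.953639), ω = 0.5118.
R = I cosω + sinω [n̂]ₓ + (1−cosω) n̂n̂ᵀ gives
  R = [+0.874085, +0.471607, +0.116460; -0.462477, +0.881250, -0.097539; -0.148630, +0.031397, +0.988394]
β = atan2(√(R₁₃²+R₂₃²), R₃₃) = 0.152500; α = atan2(R₂₃, R₁₃) mod 2π = 5.585975; γ = atan2(R₃₂, −R₃₁) mod 2π = 0.208182
Need the full column D^1_{m',0} for m'=−1..1 at α=5.5860, β=0.1525, γ=0.2082.
cos(β/2)=0.997094, sin(β/2)=0.076176
d^1_{-1,0}: single k=1 term ⇒ +0.107417;  D = +0.082349-0.068970i
d^1_{0,0}: k∈[0..1] ⇒ +0.994197 -0.005803 = +0.988394;  D = +0.988394+0.000000i
d^1_{1,0}: single k=0 term ⇒ -0.107417;  D = -0.082349-0.068970i
Y_1^{m'}(θ=0.5012,φ=5.5904) and Σ D·Y over m':
  (+0.0823-0.0690i)·(+0.1277+0.1060i)  (+0.9884+0.0000i)·(+0.4285+0.0000i)  (-0.0823-0.0690i)·(-0.1277+0.1060i)
Y_1^0(R⁻¹ n̂) = +0.459197+0.000000i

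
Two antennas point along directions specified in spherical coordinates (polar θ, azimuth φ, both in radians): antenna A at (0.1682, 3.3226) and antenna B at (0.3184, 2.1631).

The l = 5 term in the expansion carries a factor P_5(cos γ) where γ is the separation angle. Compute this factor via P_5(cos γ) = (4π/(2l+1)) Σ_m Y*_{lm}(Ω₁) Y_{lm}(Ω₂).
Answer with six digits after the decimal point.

Term-by-term m-sum for l=5 (normalisation 4π/11 = 1.142397):
  term(m=-5) = 0.00000 - 0.00000j   from Y*(Ω₁)=-0.00004 - 0.00005j, Y(Ω₂)=-0.00025 + 0.00137j
  term(m=-4) = -0.00000 - 0.00002j   from Y*(Ω₁)=0.00085 + 0.00075j, Y(Ω₂)=-0.00959 - 0.00934j
  term(m=-3) = -0.00090 - 0.00031j   from Y*(Ω₁)=-0.01077 - 0.00650j, Y(Ω₂)=0.07394 - 0.01546j
  term(m=-2) = -0.01642 + 0.01769j   from Y*(Ω₁)=0.08390 + 0.03177j, Y(Ω₂)=-0.10136 + 0.24928j
  term(m=-1) = 0.08483 + 0.19449j   from Y*(Ω₁)=-0.38142 - 0.06980j, Y(Ω₂)=-0.30549 - 0.45400j
  term(m=+0) = 0.25868 + 0.00000j   from Y*(Ω₁)=0.74715 + 0.00000j, Y(Ω₂)=0.34622 + 0.00000j
  term(m=+1) = 0.08483 - 0.19449j   from Y*(Ω₁)=0.38142 - 0.06980j, Y(Ω₂)=0.30549 - 0.45400j
  term(m=+2) = -0.01642 - 0.01769j   from Y*(Ω₁)=0.08390 - 0.03177j, Y(Ω₂)=-0.10136 - 0.24928j
  term(m=+3) = -0.00090 + 0.00031j   from Y*(Ω₁)=0.01077 - 0.00650j, Y(Ω₂)=-0.07394 - 0.01546j
  term(m=+4) = -0.00000 + 0.00002j   from Y*(Ω₁)=0.00085 - 0.00075j, Y(Ω₂)=-0.00959 + 0.00934j
  term(m=+5) = 0.00000 + 0.00000j   from Y*(Ω₁)=0.00004 - 0.00005j, Y(Ω₂)=0.00025 + 0.00137j
Σ over m = 0.39370 + 0.00000j; ×(4π/11) → 0.44976 + 0.00000j. Real part: 0.449757

0.449757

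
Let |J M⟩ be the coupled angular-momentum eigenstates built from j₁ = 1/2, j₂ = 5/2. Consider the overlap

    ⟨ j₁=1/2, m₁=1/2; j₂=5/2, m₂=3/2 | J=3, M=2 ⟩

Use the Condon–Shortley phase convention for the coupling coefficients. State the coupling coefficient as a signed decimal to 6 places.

√[7·0!1!5!/7! · 1!0!4!1!5!1!] = √(480)
  +(−1)^0/∏(0,0,0,4,1,1)! = 1/24  (running 1/24)
⟨..|..⟩ = √(480)·(1/24) = +0.912871

+√(5/6) = +0.912871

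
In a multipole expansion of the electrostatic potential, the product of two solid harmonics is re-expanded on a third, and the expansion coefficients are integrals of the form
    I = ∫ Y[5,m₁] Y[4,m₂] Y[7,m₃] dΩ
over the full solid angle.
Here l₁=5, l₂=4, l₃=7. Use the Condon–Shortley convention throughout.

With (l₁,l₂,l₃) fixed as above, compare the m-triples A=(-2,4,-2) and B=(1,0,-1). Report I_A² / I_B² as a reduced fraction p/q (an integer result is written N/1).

588/605

Same 5,4,7: normalisation and zero-m 3j drop out of the ratio.
A: Δ: 2! 8! 6! / 17! → 1/6126120; sum: t=2:+1/1036800 = 1/1036800; 3j²(5 4 7; -2 4 -2) = Δ·Π!·Σ² = 98/12155  (sign -1)
B: Δ: 2! 8! 6! / 17! → 1/6126120; sum: t=0:+1/55296 t=1:−1/25920 t=2:+1/138240 = -11/829440; 3j²(5 4 7; 1 0 -1) = Δ·Π!·Σ² = 11/1326  (sign -1)
I_A²/I_B² = (98/12155)/(11/1326) = 588/605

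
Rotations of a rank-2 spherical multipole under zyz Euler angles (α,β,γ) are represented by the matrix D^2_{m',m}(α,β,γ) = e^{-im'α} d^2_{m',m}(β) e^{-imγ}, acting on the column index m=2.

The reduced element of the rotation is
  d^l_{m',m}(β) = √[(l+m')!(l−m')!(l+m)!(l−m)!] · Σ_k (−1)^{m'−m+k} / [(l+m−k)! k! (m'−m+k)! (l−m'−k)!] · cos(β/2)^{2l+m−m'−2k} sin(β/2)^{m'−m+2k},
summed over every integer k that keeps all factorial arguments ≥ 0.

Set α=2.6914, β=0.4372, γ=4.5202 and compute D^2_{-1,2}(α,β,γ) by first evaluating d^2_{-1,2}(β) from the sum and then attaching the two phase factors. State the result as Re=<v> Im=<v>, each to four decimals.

Re=0.0199 Im=-0.0013

Split into d^2_{-1,2}(β=0.4372) × two z-phases.
Half-angle: c=0.976202, s=0.216863. N=√(1·6·24·1)=12.000000
k: max(0,(2)−(-1))=3 … min(2+(2),2−(-1))=3
  k=3: (−1)^0·12.0000/(6)·0.9762^1·0.2169^3 = +0.019913
d^2_{-1,2}(0.4372) = +0.019913
Attach z-rotation phases: D = e^{-i(-1)(2.6914)}·(+0.019913)·e^{-i(2)(4.5202)} = +0.019869-0.001310i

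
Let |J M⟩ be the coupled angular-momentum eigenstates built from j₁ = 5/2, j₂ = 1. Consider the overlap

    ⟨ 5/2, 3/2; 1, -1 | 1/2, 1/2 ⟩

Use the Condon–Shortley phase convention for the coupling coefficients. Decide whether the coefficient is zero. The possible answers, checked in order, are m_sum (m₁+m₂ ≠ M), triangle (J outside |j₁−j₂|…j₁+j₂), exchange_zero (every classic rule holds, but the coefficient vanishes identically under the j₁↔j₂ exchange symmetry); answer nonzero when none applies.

m-sum: m₁+m₂ = 3/2+(-1) = 1/2, M = 1/2  ✓
triangle: need |j₁−j₂| ≤ J ≤ j₁+j₂, i.e. J ∈ [3/2, 7/2]; J = 1/2 is outside ✗ ⇒ coefficient is 0

triangle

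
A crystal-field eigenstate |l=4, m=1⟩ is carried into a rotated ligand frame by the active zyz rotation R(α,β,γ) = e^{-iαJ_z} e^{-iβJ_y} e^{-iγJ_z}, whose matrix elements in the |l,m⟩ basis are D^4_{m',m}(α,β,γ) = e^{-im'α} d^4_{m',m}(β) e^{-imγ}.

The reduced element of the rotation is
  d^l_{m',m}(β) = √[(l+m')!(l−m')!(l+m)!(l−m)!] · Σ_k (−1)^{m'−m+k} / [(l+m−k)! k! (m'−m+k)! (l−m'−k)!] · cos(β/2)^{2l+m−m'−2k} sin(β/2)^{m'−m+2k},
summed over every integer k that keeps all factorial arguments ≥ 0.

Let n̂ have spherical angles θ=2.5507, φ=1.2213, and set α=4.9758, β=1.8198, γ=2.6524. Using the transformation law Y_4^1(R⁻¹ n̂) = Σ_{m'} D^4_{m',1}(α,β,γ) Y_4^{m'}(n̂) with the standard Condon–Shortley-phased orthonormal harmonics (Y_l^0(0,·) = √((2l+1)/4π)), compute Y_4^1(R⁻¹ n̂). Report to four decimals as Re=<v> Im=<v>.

Re=0.1926 Im=0.2086

Need the full column D^4_{m',1} for m'=−4..4 at α=4.9758, β=1.8198, γ=2.6524.
cos(β/2)=0.613825, sin(β/2)=0.789442
d^4_{-4,1}: single k=5 term ⇒ +0.530676;  D = -0.014836-0.530468i
d^4_{-3,1}: k∈[4..5] ⇒ +0.729421 -0.723905 = +0.005516;  D = +0.005283-0.001585i
d^4_{-2,1}: k∈[3..5] ⇒ +0.606315 -1.504324 +0.497650 = -0.400360;  D = -0.210893-0.340312i
d^4_{-1,1}: k∈[2..5] ⇒ +0.333355 -1.654171 +1.368052 -0.150856 = -0.103620;  D = +0.070829-0.075634i
d^4_{0,1}: k∈[1..4] ⇒ +0.115917 -1.150401 +1.902836 -0.524569 = +0.343783;  D = -0.303462-0.161548i
d^4_{1,1}: k∈[0..3] ⇒ +0.020154 -0.500033 +1.654171 -0.912035 = +0.262258;  D = +0.058711-0.255601i
d^4_{2,1}: k∈[0..2] ⇒ -0.109968 +0.909472 -1.002883 = -0.203379;  D = -0.203235+0.007651i
d^4_{3,1}: k∈[0..1] ⇒ +0.264592 -0.729421 = -0.464828;  D = -0.137828-0.443924i
d^4_{4,1}: single k=0 term ⇒ -0.320832;  D = +0.271065-0.171630i
Y_4^{m'}(θ=2.5507,φ=1.2213) and Σ D·Y over m':
  (-0.0148-0.5305i)·(+0.0073+0.0420i)  (+0.0053-0.0016i)·(+0.1558-0.0897i)  (-0.2109-0.3403i)·(-0.3042-0.2557i)  (+0.0708-0.0756i)·(-0.1370+0.3758i)  (-0.3035-0.1615i)·(-0.1103+0.0000i)  (+0.0587-0.2556i)·(+0.1370+0.3758i)  (-0.2032+0.0077i)·(-0.3042+0.2557i)  (-0.1378-0.4439i)·(-0.1558-0.0897i)  (+0.2711-0.1716i)·(+0.0073-0.0420i)
Y_4^1(R⁻¹ n̂) = +0.192599+0.208641i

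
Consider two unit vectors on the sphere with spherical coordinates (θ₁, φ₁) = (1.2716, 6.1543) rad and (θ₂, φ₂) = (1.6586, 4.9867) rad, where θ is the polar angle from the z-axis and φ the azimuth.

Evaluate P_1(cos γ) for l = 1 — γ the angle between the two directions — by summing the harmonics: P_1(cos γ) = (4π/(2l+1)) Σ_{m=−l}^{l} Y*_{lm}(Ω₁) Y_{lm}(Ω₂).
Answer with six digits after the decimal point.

0.347638

Expand P_1 via completeness: Σ_{m} conj(Y_{1,m}) at Ω₁ times Y_{1,m} at Ω₂ —
  m=-1: Y*=(0.327407, -0.042433)  Y=(0.093228, 0.331296)  product (0.044581, 0.104512)
  m=+0: Y*=(0.144017, -0.000000)  Y=(-0.042846, 0.000000)  product (-0.006171, 0.000000)
  m=+1: Y*=(-0.327407, -0.042433)  Y=(-0.093228, 0.331296)  product (0.044581, -0.104512)
Total Σ_m = (0.082992, 0.000000). Multiply by 4.188790: (0.347638, 0.000000). P_1(cos γ) = 0.347638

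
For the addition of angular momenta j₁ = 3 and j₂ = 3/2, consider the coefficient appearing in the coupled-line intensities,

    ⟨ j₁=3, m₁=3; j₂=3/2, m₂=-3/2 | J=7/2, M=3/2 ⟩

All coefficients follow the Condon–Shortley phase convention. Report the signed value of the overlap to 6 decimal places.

√[8·1!5!2!/9! · 6!0!0!3!5!2!] = √(38400/7)
  +(−1)^0/∏(0,1,0,0,5,2)! = 1/240  (running 1/240)
⟨..|..⟩ = √(38400/7)·(1/240) = +0.308607

+√(2/21) ≈ +0.308607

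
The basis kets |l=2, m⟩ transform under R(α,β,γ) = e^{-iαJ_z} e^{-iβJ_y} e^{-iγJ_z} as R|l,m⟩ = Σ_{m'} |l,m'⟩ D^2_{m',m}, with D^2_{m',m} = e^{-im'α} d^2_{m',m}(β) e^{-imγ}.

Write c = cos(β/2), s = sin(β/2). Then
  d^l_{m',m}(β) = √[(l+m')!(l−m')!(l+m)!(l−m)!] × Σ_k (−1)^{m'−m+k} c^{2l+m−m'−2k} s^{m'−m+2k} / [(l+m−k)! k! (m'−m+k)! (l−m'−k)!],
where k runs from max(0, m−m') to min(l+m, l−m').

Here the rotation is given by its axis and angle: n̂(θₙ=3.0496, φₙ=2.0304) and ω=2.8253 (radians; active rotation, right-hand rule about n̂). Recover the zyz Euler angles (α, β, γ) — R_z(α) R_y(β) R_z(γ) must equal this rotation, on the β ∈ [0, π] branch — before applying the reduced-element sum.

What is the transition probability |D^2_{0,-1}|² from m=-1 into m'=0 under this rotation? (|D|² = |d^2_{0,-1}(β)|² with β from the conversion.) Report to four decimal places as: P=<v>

P=0.0474

Axis–angle → zyz. n̂ = (sinθₙcosφₙ, sinθₙsinφₙ, cosθₙ) = (-0.040750, +0.082330, -0.995772), ω = 2.8253.
R = I cosω + sinω [n̂]ₓ + (1−cosω) n̂n̂ᵀ gives
  R = [-0.947156, +0.303187, +0.104750; -0.316274, -0.937175, -0.147222; +0.053534, -0.172572, +0.983541]
β = atan2(√(R₁₃²+R₂₃²), R₃₃) = 0.181683; α = atan2(R₂₃, R₁₃) mod 2π = 5.330799; γ = atan2(R₃₂, −R₃₁) mod 2π = 4.411592
First d^2_{0,-1}(β=0.1817), then the phase factors e^{-i(0)α} and e^{-i(-1)γ}:
With c≡cos(β/2)=0.995877 and s≡sin(β/2)=0.090717, N=[2·2·1·6]^{1/2}=4.898979
k∈{0,1} keeps every argument non-negative
  k=0: (−1)^1·4.8990/(2)·0.9959^3·0.0907^1 = -0.219472
  k=1: (−1)^2·4.8990/(2)·0.9959^1·0.0907^3 = +0.001821
d^2_{0,-1}(0.1817) = -0.219472 +0.001821 = -0.217651
|D^2_{0,-1}|² = |d^2_{0,-1}(β)|² = (-0.217651)² = 0.047372 (the z-rotation phases have unit modulus)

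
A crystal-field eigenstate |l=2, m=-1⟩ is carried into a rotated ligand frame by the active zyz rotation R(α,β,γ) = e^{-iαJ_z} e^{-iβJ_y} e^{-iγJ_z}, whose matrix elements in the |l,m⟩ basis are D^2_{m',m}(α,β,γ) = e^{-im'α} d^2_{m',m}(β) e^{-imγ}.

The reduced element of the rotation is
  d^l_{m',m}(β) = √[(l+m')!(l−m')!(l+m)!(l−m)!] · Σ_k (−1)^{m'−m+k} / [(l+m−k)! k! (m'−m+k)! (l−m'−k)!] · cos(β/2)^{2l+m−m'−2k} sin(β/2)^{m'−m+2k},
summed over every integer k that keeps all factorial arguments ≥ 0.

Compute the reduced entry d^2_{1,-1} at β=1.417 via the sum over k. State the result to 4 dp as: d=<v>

d=0.5531

d^2_{1,-1}(β=1.4170) via the finite sum:
Half-angle: c=0.759339, s=0.650695. N=√(6·1·1·6)=6.000000
k: max(0,(-1)−(1))=0 … min(2+(-1),2−(1))=1
  k=0: (−1)^2·6.0000/(2)·0.7593^2·0.6507^2 = +0.732399
  k=1: (−1)^3·6.0000/(6)·0.7593^0·0.6507^4 = -0.179271
d^2_{1,-1}(1.4170) = +0.732399 -0.179271 = +0.553128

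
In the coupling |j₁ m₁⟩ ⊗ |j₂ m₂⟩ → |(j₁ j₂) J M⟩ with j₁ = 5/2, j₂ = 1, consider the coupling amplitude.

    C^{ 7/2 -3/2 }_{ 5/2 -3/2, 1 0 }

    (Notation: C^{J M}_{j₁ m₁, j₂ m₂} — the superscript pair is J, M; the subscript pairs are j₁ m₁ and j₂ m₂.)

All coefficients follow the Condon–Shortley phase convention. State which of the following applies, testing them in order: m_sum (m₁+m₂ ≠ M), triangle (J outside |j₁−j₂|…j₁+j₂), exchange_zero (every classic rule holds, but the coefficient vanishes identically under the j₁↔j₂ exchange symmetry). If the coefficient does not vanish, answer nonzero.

m-sum: m₁+m₂ = -3/2+0 = -3/2, M = -3/2  ✓
triangle: |j₁−j₂| = 3/2 ≤ J = 7/2 ≤ j₁+j₂ = 7/2  ✓
exchange: j₁≠j₂ or m₁≠m₂ — the exchange symmetry imposes no constraint here
value check: CG = +√(10/21) = +0.690066 ≠ 0

nonzero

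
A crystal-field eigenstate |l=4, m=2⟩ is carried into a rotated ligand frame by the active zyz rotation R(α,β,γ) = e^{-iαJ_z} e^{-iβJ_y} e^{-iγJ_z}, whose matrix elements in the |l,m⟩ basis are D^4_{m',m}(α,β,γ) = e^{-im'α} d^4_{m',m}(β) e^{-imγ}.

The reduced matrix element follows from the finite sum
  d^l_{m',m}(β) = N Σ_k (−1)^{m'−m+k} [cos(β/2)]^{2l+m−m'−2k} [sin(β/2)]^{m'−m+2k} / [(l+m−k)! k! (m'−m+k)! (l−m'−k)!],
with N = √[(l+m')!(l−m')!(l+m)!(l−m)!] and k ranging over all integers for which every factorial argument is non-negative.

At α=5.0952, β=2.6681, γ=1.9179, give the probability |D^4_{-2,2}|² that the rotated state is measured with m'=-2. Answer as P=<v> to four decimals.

First d^4_{-2,2}(β=2.6681), then the phase factors e^{-i(-2)α} and e^{-i(2)γ}:
c=cos(2.668100/2)=0.234541, s=sin(2.668100/2)=0.972106; N=√[2·720·720·2]=1440.000000
k∈{4,5,6} keeps every argument non-negative
  k=4: (−1)^0·1440.0000/(96)·0.2345^4·0.9721^4 = +0.040534
  k=5: (−1)^1·1440.0000/(120)·0.2345^2·0.9721^6 = -0.557059
  k=6: (−1)^2·1440.0000/(1440)·0.2345^0·0.9721^8 = +0.797462
d^4_{-2,2}(2.6681) = +0.040534 -0.557059 +0.797462 = +0.280937
|D^4_{-2,2}|² = |d^4_{-2,2}(β)|² = (+0.280937)² = 0.078926 (the z-rotation phases have unit modulus)

P=0.0789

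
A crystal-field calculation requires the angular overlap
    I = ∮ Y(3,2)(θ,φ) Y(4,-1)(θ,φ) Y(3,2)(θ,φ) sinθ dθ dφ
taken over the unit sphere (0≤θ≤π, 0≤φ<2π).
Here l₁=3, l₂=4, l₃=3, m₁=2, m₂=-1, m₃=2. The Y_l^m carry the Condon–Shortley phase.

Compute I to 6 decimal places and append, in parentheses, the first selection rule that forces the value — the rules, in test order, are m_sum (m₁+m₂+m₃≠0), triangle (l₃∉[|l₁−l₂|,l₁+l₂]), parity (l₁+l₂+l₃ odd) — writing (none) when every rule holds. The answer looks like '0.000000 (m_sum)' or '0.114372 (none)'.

0.000000 (m_sum)

2 − 1 + 2 = 3 ≠ 0: azimuthal integral kills it; I = 0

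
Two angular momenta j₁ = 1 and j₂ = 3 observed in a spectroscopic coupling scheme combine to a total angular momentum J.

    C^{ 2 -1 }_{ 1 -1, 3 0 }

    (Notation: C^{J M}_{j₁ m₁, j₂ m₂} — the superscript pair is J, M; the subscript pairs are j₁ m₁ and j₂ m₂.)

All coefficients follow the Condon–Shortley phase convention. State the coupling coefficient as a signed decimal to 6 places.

j₁+j₂−J=2  J+j₁−j₂=0  J−j₁+j₂=4  j₁+j₂+J+1=7
(j₁±m₁, j₂±m₂, J±M) = (0,2,3,3,1,3)
P² = 144/7
sum k=2..2:
  [2] +1/12 = 1/12
S = 1/12
C² = P²·S² = 1/7 ; C = +0.377964

+√(1/7) ≈ +0.377964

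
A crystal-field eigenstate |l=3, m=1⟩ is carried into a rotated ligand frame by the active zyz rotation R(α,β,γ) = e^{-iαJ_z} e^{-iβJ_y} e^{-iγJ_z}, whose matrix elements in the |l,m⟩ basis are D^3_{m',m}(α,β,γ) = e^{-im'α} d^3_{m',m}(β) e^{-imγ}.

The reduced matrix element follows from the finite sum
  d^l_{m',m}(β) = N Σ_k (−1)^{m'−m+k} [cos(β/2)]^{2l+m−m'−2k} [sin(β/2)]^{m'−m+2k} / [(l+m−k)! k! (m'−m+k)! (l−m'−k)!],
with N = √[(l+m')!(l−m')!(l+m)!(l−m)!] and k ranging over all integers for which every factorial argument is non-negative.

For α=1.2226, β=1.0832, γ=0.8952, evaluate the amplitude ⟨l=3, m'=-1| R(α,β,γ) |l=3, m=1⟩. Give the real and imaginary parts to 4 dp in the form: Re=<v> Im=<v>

Re=0.4389 Im=0.1491

First d^3_{-1,1}(β=1.0832), then the phase factors e^{-i(-1)α} and e^{-i(1)γ}:
With c≡cos(β/2)=0.856885 and s≡sin(β/2)=0.515508, N=[2·24·24·2]^{1/2}=48.000000
The bounds max(0,m−m')=2 and min(l+m,l−m')=4 give 3 terms
  k=2: (−1)^0·48.0000/(8)·0.8569^4·0.5155^2 = +0.859630
  k=3: (−1)^1·48.0000/(6)·0.8569^2·0.5155^4 = -0.414835
  k=4: (−1)^2·48.0000/(48)·0.8569^0·0.5155^6 = +0.018768
d^3_{-1,1}(1.0832) = +0.859630 -0.414835 +0.018768 = +0.463563
Attach z-rotation phases: D = e^{-i(-1)(1.2226)}·(+0.463563)·e^{-i(1)(0.8952)} = +0.438939+0.149073i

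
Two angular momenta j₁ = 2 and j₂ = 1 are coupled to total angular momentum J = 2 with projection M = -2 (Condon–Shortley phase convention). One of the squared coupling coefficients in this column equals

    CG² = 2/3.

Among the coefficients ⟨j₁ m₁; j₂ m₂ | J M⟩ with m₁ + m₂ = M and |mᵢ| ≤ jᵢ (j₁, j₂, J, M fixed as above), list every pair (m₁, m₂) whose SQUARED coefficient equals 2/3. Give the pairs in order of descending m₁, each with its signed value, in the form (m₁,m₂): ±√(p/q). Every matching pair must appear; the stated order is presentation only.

Admissible pairs with m₁+m₂ = M = -2: (-2,0), (-1,-1)
  (m₁,m₂)=(-1,-1): CG² = 1/3, CG = +√(1/3)
  (m₁,m₂)=(-2,0): CG² = 2/3, CG = −√(2/3)   ← matches the target
Pairs with CG² = 2/3: (-2,0): −√(2/3)

(-2,0): −√(2/3)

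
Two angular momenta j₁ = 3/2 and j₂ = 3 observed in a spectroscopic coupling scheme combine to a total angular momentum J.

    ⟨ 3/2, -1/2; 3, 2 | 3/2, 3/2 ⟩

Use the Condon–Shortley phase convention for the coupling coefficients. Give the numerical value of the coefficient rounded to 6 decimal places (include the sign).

√[4·3!0!3!/7! · 1!2!5!1!3!0!] = √(288/7)
  +(−1)^2/∏(2,1,0,3,0,0)! = 1/12  (running 1/12)
⟨..|..⟩ = √(288/7)·(1/12) = +0.534522

+0.534522  (= +√(2/7))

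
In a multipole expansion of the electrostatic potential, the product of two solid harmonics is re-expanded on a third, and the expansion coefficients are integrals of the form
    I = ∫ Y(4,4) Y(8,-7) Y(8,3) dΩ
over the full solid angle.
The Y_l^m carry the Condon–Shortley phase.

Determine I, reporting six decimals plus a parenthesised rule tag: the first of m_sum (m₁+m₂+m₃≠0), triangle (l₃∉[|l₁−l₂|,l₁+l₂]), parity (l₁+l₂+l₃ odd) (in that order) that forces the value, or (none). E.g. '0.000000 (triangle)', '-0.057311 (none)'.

-0.067663 (none)

Checks pass: Σm=0; 20 even; l₃=8∈[4,12].
(2·4+1)(2·8+1)(2·8+1) = 2601
Δ: 4! 4! 12! / 21! → 1/185175900
sum: t=0:+1/557383680 t=1:−1/21772800 t=2:+1/8294400 t=3:−1/21772800 t=4:+1/557383680 = 1/30965760
3j²(4 8 8; 0 0 0) = Δ·Π!·Σ² = 36/4199  (sign +1)
sum: t=0:+1/22992076800 = 1/22992076800
3j²(4 8 8; 4 -7 3) = Δ·Π!·Σ² = 5/1938  (sign -1)
combine: 4πI² = 2601·36/4199·5/1938 = 270/4693
take √, sign -1: I = -0.06766307
No selection rule forces the value: the integral is nonzero (none).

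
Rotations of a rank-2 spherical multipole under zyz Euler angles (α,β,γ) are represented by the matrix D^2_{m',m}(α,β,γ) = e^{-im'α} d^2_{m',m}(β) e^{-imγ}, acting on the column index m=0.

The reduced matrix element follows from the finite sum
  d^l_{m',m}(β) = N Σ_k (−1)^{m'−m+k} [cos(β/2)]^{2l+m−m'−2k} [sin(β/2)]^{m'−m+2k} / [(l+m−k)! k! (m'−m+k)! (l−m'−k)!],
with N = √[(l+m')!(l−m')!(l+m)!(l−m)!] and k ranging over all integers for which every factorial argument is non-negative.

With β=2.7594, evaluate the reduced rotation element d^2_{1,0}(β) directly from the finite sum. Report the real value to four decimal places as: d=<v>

d^2_{1,0}(β=2.7594) via the finite sum:
c=cos(2.759400/2)=0.189935, s=sin(2.759400/2)=0.981797; N=√[6·1·2·2]=4.898979
The bounds max(0,m−m')=0 and min(l+m,l−m')=1 give 2 terms
  k=0: (−1)^1·4.8990/(2)·0.1899^3·0.9818^1 = -0.016478
  k=1: (−1)^2·4.8990/(2)·0.1899^1·0.9818^3 = +0.440297
d^2_{1,0}(2.7594) = -0.016478 +0.440297 = +0.423819

d=0.4238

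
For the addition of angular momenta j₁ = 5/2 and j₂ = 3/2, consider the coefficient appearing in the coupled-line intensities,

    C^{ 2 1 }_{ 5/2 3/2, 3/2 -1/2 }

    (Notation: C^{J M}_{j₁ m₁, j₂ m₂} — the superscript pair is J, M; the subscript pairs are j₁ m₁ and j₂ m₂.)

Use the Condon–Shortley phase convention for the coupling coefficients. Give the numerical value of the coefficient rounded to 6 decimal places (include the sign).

+√(1/42) ≈ +0.154303

√[5·2!3!1!/7! · 4!1!1!2!3!1!] = √(24/7)
  +(−1)^0/∏(0,2,1,1,2,0)! = 1/4  (running 1/4)
  +(−1)^1/∏(1,1,0,0,3,1)! = -1/6  (running 1/12)
⟨..|..⟩ = √(24/7)·(1/12) = +0.154303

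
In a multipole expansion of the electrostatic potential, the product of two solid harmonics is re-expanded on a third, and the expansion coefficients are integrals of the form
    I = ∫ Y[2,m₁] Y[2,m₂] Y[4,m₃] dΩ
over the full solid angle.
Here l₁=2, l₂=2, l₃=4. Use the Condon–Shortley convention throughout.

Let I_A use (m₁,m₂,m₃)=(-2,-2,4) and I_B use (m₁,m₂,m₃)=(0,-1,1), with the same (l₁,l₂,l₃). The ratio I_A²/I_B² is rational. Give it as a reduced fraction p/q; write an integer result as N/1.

Shared (l₁,l₂,l₃)=(2,2,4): N and (l;000)² cancel in I_A²/I_B².
A: Δ = 0!·4!·4!/9! = 1/630; Racah Σ t=0..0: t=0:+1/576 = 1/576; ⇒ 3j(2 2 4; -2 -2 4)² = 1/9, sgn +1
B: Δ = 0!·4!·4!/9! = 1/630; Racah Σ t=0..0: t=0:+1/24 = 1/24; ⇒ 3j(2 2 4; 0 -1 1)² = 1/21, sgn -1
I_A²/I_B² = (1/9)/(1/21) = 7/3

7/3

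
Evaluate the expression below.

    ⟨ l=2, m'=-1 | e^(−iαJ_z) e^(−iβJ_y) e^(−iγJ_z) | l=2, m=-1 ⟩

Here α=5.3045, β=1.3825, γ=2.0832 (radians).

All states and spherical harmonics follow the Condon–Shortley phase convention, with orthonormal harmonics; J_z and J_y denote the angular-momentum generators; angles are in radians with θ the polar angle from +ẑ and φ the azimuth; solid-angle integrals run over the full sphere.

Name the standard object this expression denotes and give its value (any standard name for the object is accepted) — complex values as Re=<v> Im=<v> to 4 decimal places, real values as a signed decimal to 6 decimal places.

Wigner D-matrix element, Re=-0.1670 Im=-0.3317

This is a Wigner D-matrix element — the rotation-matrix element ⟨l m'| R(α,β,γ) |l m⟩ in the angular-momentum basis.
First d^2_{-1,-1}(β=1.3825), then the phase factors e^{-i(-1)α} and e^{-i(-1)γ}:
With c≡cos(β/2)=0.770450 and s≡sin(β/2)=0.637501, N=[1·6·1·6]^{1/2}=6.000000
k: max(0,(-1)−(-1))=0 … min(2+(-1),2−(-1))=1
  k=0: (−1)^0·6.0000/(6)·0.7704^4·0.6375^0 = +0.352352
  k=1: (−1)^1·6.0000/(2)·0.7704^2·0.6375^2 = -0.723721
d^2_{-1,-1}(1.3825) = +0.352352 -0.723721 = -0.371369
Attach z-rotation phases: D = e^{-i(-1)(5.3045)}·(-0.371369)·e^{-i(-1)(2.0832)} = -0.166955-0.331724i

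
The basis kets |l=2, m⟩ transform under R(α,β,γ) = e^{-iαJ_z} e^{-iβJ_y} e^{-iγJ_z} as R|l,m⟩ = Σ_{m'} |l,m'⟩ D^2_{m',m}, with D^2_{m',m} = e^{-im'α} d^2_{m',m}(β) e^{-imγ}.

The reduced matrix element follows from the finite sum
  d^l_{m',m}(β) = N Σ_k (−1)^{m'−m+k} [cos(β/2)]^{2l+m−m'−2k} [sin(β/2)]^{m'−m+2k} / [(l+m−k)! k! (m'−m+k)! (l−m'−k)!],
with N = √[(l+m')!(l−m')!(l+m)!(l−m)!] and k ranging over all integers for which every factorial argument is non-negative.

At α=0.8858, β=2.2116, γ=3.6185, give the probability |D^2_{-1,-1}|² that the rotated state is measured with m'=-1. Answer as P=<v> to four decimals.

D^2_{-1,-1}(0.8858,2.2116,3.6185) = e^{-i·-1·0.8858}·d^2_{-1,-1}(2.2116)·e^{-i·-1·3.6185}. Compute d first:
With c≡cos(β/2)=0.448420 and s≡sin(β/2)=0.893823, N=[1·6·1·6]^{1/2}=6.000000
Admissible k: 0..1 (factorial args all ≥0)
  k=0: (−1)^0·6.0000/(6)·0.4484^4·0.8938^0 = +0.040433
  k=1: (−1)^1·6.0000/(2)·0.4484^2·0.8938^2 = -0.481941
d^2_{-1,-1}(2.2116) = +0.040433 -0.481941 = -0.441507
|D^2_{-1,-1}|² = |d^2_{-1,-1}(β)|² = (-0.441507)² = 0.194929 (the z-rotation phases have unit modulus)

P=0.1949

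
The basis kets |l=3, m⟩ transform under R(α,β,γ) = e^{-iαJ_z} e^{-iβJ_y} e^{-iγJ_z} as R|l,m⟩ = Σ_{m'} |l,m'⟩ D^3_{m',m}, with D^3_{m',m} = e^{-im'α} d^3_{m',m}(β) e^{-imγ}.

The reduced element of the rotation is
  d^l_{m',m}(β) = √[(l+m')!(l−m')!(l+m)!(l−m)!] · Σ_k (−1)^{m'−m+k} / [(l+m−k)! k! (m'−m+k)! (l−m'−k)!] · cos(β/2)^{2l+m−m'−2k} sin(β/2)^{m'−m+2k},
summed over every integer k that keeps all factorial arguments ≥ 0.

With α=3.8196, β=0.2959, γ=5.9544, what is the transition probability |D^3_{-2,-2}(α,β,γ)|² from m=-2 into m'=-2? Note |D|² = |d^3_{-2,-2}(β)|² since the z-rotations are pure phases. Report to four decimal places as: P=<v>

D^3_{-2,-2}(3.8196,0.2959,5.9544) = e^{-i·-2·3.8196}·d^3_{-2,-2}(0.2959)·e^{-i·-2·5.9544}. Compute d first:
With c≡cos(β/2)=0.989075 and s≡sin(β/2)=0.147411, N=[1·120·1·120]^{1/2}=120.000000
The bounds max(0,m−m')=0 and min(l+m,l−m')=1 give 2 terms
  k=0: (−1)^0·120.0000/(120)·0.9891^6·0.1474^0 = +0.936216
  k=1: (−1)^1·120.0000/(24)·0.9891^4·0.1474^2 = -0.103979
d^3_{-2,-2}(0.2959) = +0.936216 -0.103979 = +0.832237
|D^3_{-2,-2}|² = |d^3_{-2,-2}(β)|² = (+0.832237)² = 0.692619 (the z-rotation phases have unit modulus)

P=0.6926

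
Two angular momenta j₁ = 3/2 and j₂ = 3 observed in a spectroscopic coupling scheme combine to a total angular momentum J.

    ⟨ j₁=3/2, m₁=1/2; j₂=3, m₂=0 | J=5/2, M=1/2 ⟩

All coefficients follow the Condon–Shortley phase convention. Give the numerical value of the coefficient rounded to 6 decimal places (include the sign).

j₁+j₂−J=2  J+j₁−j₂=1  J−j₁+j₂=4  j₁+j₂+J+1=8
(j₁±m₁, j₂±m₂, J±M) = (2,1,3,3,3,2)
P² = 216/35
sum k=0..1:
  [0] +1/12 = 1/12
  [1] −1/4 = -1/4
S = -1/6
C² = P²·S² = 6/35 ; C = -0.414039

−√(6/35) ≈ -0.414039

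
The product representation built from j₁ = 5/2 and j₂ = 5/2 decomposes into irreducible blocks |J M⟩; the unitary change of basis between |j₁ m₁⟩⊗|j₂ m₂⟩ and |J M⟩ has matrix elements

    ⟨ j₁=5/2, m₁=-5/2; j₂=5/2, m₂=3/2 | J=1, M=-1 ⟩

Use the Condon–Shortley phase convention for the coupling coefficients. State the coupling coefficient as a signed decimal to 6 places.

+0.377964  (= +√(1/7))

√[3·4!1!1!/7! · 0!5!4!1!0!2!] = √(576/7)
  +(−1)^4/∏(4,0,1,0,0,1)! = 1/24  (running 1/24)
⟨..|..⟩ = √(576/7)·(1/24) = +0.377964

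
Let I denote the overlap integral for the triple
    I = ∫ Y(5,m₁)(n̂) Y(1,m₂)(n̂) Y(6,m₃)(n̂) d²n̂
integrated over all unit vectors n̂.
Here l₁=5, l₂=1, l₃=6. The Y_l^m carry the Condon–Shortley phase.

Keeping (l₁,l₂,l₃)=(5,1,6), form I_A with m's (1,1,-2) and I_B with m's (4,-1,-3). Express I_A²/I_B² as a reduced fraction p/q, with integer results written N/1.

Shared (l₁,l₂,l₃)=(5,1,6): N and (l;000)² cancel in I_A²/I_B².
A: Δ = 0!·10!·2!/13! = 1/858; Racah Σ t=0..0: t=0:+1/34560 = 1/34560; ⇒ 3j(5 1 6; 1 1 -2)² = 14/429, sgn +1
B: Δ = 0!·10!·2!/13! = 1/858; Racah Σ t=0..0: t=0:+1/725760 = 1/725760; ⇒ 3j(5 1 6; 4 -1 -3)² = 1/286, sgn -1
I_A²/I_B² = (14/429)/(1/286) = 28/3

28/3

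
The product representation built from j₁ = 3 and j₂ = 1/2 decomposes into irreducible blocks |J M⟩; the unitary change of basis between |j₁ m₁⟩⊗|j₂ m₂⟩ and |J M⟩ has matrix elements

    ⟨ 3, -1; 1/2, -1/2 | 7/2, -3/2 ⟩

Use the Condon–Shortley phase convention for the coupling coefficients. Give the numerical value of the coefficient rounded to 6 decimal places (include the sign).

j₁+j₂−J=0  J+j₁−j₂=6  J−j₁+j₂=1  j₁+j₂+J+1=8
(j₁±m₁, j₂±m₂, J±M) = (2,4,0,1,2,5)
P² = 11520/7
sum k=0..0:
  [0] +1/48 = 1/48
S = 1/48
C² = P²·S² = 5/7 ; C = +0.845154

+0.845154  (= +√(5/7))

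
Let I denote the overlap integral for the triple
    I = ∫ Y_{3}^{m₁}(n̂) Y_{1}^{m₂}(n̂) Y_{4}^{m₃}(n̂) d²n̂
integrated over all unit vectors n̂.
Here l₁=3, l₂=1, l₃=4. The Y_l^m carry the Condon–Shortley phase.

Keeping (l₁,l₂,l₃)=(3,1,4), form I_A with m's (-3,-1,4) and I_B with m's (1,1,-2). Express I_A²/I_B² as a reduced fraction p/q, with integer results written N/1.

Shared (l₁,l₂,l₃)=(3,1,4): N and (l;000)² cancel in I_A²/I_B².
A: Δ = 0!·6!·2!/9! = 1/252; Racah Σ t=0..0: t=0:+1/1440 = 1/1440; ⇒ 3j(3 1 4; -3 -1 4)² = 1/9, sgn +1
B: Δ = 0!·6!·2!/9! = 1/252; Racah Σ t=0..0: t=0:+1/96 = 1/96; ⇒ 3j(3 1 4; 1 1 -2)² = 5/84, sgn +1
I_A²/I_B² = (1/9)/(5/84) = 28/15

28/15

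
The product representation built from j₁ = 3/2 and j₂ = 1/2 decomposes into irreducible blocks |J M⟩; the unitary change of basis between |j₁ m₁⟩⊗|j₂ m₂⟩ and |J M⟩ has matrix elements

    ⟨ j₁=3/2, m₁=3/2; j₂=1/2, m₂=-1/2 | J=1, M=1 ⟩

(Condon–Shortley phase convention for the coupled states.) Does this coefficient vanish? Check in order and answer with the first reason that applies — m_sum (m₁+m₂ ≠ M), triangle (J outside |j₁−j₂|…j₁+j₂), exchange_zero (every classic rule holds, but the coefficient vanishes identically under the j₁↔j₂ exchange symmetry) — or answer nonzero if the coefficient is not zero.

nonzero

m-sum: m₁+m₂ = 3/2+(-1/2) = 1, M = 1  ✓
triangle: |j₁−j₂| = 1 ≤ J = 1 ≤ j₁+j₂ = 2  ✓
exchange: j₁≠j₂ or m₁≠m₂ — the exchange symmetry imposes no constraint here
value check: CG = +√(3/4) = +0.866025 ≠ 0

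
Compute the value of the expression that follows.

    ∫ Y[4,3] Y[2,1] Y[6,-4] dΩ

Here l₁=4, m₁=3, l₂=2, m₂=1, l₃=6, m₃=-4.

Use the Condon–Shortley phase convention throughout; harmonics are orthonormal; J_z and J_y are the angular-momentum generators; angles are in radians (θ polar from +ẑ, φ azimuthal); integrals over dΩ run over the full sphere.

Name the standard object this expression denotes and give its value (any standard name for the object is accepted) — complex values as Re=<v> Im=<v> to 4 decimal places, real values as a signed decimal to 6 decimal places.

This is a Gaunt coefficient — the integral of a triple product of spherical harmonics over the sphere.
Checks pass: Σm=0; 12 even; l₃=6∈[2,6].
(2·4+1)(2·2+1)(2·6+1) = 585
Δ: 0! 8! 4! / 13! → 1/6435
sum: t=0:+1/2304 = 1/2304
3j²(4 2 6; 0 0 0) = Δ·Π!·Σ² = 5/143  (sign +1)
sum: t=0:+1/30240 = 1/30240
3j²(4 2 6; 3 1 -4) = Δ·Π!·Σ² = 16/429  (sign +1)
combine: 4πI² = 585·5/143·16/429 = 1200/1573
take √, sign +1: I = 0.24638901

Gaunt coefficient, +0.246389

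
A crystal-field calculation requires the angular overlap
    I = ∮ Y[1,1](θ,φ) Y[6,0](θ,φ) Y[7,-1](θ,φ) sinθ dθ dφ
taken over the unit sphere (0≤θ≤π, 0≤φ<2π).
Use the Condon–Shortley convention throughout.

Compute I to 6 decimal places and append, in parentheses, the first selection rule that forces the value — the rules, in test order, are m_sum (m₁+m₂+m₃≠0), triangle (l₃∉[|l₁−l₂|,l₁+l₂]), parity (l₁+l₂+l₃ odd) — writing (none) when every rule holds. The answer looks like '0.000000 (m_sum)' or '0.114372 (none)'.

-0.185147 (none)

Checks pass: Σm=0; 14 even; l₃=7∈[5,7].
(2·1+1)(2·6+1)(2·7+1) = 585
Δ: 0! 2! 12! / 15! → 1/1365
sum: t=0:+1/518400 = 1/518400
3j²(1 6 7; 0 0 0) = Δ·Π!·Σ² = 7/195  (sign -1)
sum: t=0:+1/1036800 = 1/1036800
3j²(1 6 7; 1 0 -1) = Δ·Π!·Σ² = 4/195  (sign +1)
combine: 4πI² = 585·7/195·4/195 = 28/65
take √, sign -1: I = -0.18514731
No selection rule forces the value: the integral is nonzero (none).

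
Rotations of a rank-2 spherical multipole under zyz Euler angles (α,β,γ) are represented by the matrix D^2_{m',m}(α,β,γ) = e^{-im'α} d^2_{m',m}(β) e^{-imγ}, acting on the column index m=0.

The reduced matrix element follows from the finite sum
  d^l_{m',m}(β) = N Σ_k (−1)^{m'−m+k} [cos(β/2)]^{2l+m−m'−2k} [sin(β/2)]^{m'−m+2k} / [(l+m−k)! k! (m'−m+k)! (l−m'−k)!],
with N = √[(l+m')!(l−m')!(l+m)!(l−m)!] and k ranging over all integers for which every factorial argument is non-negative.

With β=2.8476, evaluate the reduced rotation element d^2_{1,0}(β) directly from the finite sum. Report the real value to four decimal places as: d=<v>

d^2_{1,0}(β=2.8476) via the finite sum:
With c≡cos(β/2)=0.146468 and s≡sin(β/2)=0.989215, N=[6·1·2·2]^{1/2}=4.898979
k∈{0,1} keeps every argument non-negative
  k=0: (−1)^1·4.8990/(2)·0.1465^3·0.9892^1 = -0.007614
  k=1: (−1)^2·4.8990/(2)·0.1465^1·0.9892^3 = +0.347288
d^2_{1,0}(2.8476) = -0.007614 +0.347288 = +0.339674

d=0.3397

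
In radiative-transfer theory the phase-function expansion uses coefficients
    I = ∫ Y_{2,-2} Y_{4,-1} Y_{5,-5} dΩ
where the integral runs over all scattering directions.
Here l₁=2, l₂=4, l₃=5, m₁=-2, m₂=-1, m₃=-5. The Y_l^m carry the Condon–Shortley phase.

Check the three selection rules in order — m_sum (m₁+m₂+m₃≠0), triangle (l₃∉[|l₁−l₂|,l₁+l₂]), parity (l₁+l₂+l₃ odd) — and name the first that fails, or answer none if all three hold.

Σmᵢ = -8  ✗
l₃∈[|l₁−l₂|,l₁+l₂]=[2,6], have l₃=5
Σlᵢ = 11 ⇒ odd

m_sum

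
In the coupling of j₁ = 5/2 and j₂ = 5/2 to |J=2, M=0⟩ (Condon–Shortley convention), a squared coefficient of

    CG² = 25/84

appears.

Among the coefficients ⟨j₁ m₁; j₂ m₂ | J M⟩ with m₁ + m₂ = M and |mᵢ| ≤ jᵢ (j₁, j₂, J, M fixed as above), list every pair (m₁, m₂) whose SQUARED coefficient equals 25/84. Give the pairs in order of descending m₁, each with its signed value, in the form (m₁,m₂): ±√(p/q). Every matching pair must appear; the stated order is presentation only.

(5/2,-5/2): +√(25/84); (-5/2,5/2): −√(25/84)

Admissible pairs with m₁+m₂ = M = 0: (-5/2,5/2), (-3/2,3/2), (-1/2,1/2), (1/2,-1/2), (3/2,-3/2), (5/2,-5/2)
  (m₁,m₂)=(5/2,-5/2): CG² = 25/84, CG = +√(25/84)   ← matches the target
  (m₁,m₂)=(3/2,-3/2): CG² = 1/84, CG = +√(1/84)
  (m₁,m₂)=(1/2,-1/2): CG² = 4/21, CG = −√(4/21)
  (m₁,m₂)=(-1/2,1/2): CG² = 4/21, CG = +√(4/21)
  (m₁,m₂)=(-3/2,3/2): CG² = 1/84, CG = −√(1/84)
  (m₁,m₂)=(-5/2,5/2): CG² = 25/84, CG = −√(25/84)   ← matches the target
Pairs with CG² = 25/84: (5/2,-5/2): +√(25/84); (-5/2,5/2): −√(25/84)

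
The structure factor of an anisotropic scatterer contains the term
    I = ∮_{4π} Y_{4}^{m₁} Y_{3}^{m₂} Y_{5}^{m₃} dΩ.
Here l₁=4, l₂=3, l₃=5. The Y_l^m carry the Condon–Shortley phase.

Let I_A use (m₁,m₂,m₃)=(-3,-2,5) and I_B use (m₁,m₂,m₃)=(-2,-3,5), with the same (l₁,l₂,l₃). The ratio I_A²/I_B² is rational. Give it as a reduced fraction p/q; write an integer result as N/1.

Shared (l₁,l₂,l₃)=(4,3,5): N and (l;000)² cancel in I_A²/I_B².
A: Δ = 2!·6!·4!/13! = 1/180180; Racah Σ t=1..1: t=1:−1/17280 = -1/17280; ⇒ 3j(4 3 5; -3 -2 5)² = 35/858, sgn -1
B: Δ = 2!·6!·4!/13! = 1/180180; Racah Σ t=0..0: t=0:+1/34560 = 1/34560; ⇒ 3j(4 3 5; -2 -3 5)² = 5/286, sgn +1
I_A²/I_B² = (35/858)/(5/286) = 7/3

7/3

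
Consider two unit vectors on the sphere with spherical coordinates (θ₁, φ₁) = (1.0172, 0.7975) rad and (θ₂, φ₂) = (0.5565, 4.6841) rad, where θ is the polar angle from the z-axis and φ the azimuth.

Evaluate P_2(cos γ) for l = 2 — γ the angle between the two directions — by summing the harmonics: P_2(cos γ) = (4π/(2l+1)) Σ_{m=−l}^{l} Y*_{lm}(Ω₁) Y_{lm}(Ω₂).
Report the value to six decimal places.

-0.479771

Term-by-term m-sum for l=2 (normalisation 4π/5 = 2.513274):
  m=-2: Y*=(-0.006764, 0.279421)  Y=(-0.107603, -0.006094)  product (0.002431, -0.030025)
  m=-1: Y*=(0.241332, 0.247245)  Y=(-0.009801, 0.346360)  product (-0.088001, 0.081165)
  m=+0: Y*=(-0.053857, -0.000000)  Y=(0.366787, 0.000000)  product (-0.019754, -0.000000)
  m=+1: Y*=(-0.241332, 0.247245)  Y=(0.009801, 0.346360)  product (-0.088001, -0.081165)
  m=+2: Y*=(-0.006764, -0.279421)  Y=(-0.107603, 0.006094)  product (0.002431, 0.030025)
Σ over m = (-0.190895, -0.000000); ×(4π/5) → (-0.479771, -0.000000). Real part: -0.479771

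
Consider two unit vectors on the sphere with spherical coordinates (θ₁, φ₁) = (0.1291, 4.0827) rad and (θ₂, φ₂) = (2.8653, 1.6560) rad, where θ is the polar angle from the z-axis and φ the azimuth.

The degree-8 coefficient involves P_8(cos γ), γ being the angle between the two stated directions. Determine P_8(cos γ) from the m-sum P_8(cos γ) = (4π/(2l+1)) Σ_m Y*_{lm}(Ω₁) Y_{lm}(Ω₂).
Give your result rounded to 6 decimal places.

0.411725

Addition theorem: P_8(cos γ) = (4π/17) Σ_m Y*_{lm}(Ω₁) Y_{lm}(Ω₂), m = −8…8:
  m=-8: Y*=0.00000 + 0.00000j  Y=0.00001 - 0.00001j  product 0.00000 + 0.00000j
  m=-7: Y*=-0.00000 - 0.00000j  Y=-0.00013 - 0.00018j  product 0.00000 + 0.00000j
  m=-6: Y*=0.00002 - 0.00001j  Y=-0.00174 + 0.00098j  product -0.00000 + 0.00000j
  m=-5: Y*=0.00000 + 0.00034j  Y=0.00532 + 0.01171j  product -0.00000 + 0.00000j
  m=-4: Y*=-0.00289 - 0.00208j  Y=0.05759 - 0.02043j  product -0.00021 - 0.00006j
  m=-3: Y*=0.02659 - 0.00876j  Y=-0.05325 - 0.20377j  product -0.00320 - 0.00495j
  m=-2: Y*=-0.04777 + 0.14840j  Y=-0.48321 + 0.08315j  product 0.01074 - 0.07568j
  m=-1: Y*=-0.32208 - 0.44203j  Y=0.05295 + 0.61997j  product 0.25699 - 0.22309j
  m=+0: Y*=0.83927 + 0.00000j  Y=0.03378 + 0.00000j  product 0.02835 + 0.00000j
  m=+1: Y*=0.32208 - 0.44203j  Y=-0.05295 + 0.61997j  product 0.25699 + 0.22309j
  m=+2: Y*=-0.04777 - 0.14840j  Y=-0.48321 - 0.08315j  product 0.01074 + 0.07568j
  m=+3: Y*=-0.02659 - 0.00876j  Y=0.05325 - 0.20377j  product -0.00320 + 0.00495j
  m=+4: Y*=-0.00289 + 0.00208j  Y=0.05759 + 0.02043j  product -0.00021 + 0.00006j
  m=+5: Y*=-0.00000 + 0.00034j  Y=-0.00532 + 0.01171j  product -0.00000 - 0.00000j
  m=+6: Y*=0.00002 + 0.00001j  Y=-0.00174 - 0.00098j  product -0.00000 - 0.00000j
  m=+7: Y*=0.00000 - 0.00000j  Y=0.00013 - 0.00018j  product 0.00000 - 0.00000j
  m=+8: Y*=0.00000 - 0.00000j  Y=0.00001 + 0.00001j  product 0.00000 - 0.00000j
Σ over m = 0.55699 - 0.00000j; ×(4π/17) → 0.41172 - 0.00000j. Real part: 0.411725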